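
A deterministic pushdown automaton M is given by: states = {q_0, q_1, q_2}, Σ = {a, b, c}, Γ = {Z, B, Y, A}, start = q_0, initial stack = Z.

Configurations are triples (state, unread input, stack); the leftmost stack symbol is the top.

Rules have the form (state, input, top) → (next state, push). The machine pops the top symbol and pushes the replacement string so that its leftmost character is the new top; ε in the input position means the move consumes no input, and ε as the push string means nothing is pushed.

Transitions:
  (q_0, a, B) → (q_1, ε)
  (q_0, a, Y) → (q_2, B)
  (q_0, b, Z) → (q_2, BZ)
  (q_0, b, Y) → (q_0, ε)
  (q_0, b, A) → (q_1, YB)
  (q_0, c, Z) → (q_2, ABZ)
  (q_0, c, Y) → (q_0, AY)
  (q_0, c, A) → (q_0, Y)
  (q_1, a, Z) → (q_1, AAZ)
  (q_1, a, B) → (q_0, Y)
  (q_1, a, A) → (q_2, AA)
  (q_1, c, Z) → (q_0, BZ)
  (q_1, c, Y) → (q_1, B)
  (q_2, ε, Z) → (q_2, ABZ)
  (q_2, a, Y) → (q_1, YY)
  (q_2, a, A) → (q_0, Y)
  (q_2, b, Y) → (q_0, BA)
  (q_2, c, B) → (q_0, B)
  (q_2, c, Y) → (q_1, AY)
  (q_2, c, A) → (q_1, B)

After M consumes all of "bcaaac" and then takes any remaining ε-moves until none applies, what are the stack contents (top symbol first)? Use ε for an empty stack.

(q_0, bcaaac, Z)
  read b, top Z: go to q_2, push BZ → (q_2, caaac, BZ)
  read c, top B: go to q_0, push B → (q_0, aaac, BZ)
  read a, top B: go to q_1, push ε → (q_1, aac, Z)
  read a, top Z: go to q_1, push AAZ → (q_1, ac, AAZ)
  read a, top A: go to q_2, push AA → (q_2, c, AAAZ)
  read c, top A: go to q_1, push B → (q_1, ε, BAAZ)
All input consumed in state q_1 with stack BAAZ.

BAAZ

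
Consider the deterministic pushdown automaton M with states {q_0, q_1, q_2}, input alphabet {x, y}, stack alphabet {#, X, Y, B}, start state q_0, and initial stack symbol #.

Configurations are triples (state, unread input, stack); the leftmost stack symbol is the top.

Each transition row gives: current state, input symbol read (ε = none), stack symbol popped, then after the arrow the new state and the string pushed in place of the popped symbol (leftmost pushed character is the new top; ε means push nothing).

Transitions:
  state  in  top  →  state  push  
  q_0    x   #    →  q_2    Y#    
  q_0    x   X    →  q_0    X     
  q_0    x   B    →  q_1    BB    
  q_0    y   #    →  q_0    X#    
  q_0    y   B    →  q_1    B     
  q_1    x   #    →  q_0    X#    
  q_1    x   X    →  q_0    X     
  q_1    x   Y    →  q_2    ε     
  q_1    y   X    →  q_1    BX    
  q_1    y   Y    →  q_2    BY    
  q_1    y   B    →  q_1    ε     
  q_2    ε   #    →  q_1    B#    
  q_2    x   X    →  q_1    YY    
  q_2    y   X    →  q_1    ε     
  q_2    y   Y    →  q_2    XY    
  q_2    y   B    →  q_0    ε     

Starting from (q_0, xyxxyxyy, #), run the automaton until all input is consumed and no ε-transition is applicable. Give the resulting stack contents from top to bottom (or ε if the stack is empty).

(q_0, xyxxyxyy, #)
  read x, top #: go to q_2, push Y# → (q_2, yxxyxyy, Y#)
  read y, top Y: go to q_2, push XY → (q_2, xxyxyy, XY#)
  read x, top X: go to q_1, push YY → (q_1, xyxyy, YYY#)
  read x, top Y: go to q_2, push ε → (q_2, yxyy, YY#)
  read y, top Y: go to q_2, push XY → (q_2, xyy, XYY#)
  read x, top X: go to q_1, push YY → (q_1, yy, YYYY#)
  read y, top Y: go to q_2, push BY → (q_2, y, BYYYY#)
  read y, top B: go to q_0, push ε → (q_0, ε, YYYY#)
All input consumed in state q_0 with stack YYYY#.

YYYY#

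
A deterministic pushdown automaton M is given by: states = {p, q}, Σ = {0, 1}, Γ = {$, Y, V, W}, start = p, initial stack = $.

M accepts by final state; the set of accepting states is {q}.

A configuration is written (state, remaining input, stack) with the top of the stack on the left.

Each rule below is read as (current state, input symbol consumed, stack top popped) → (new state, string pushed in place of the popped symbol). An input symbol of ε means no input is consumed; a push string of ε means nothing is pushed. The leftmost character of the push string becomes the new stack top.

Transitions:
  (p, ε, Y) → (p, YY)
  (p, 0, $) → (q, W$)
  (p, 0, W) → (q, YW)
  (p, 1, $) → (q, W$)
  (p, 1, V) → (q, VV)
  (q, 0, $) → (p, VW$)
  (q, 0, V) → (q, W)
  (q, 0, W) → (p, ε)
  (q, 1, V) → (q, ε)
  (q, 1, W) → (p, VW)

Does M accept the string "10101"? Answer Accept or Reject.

(p, 10101, $)
  read 1, top $: go to q, push W$ → (q, 0101, W$)
  read 0, top W: go to p, push ε → (p, 101, $)
  read 1, top $: go to q, push W$ → (q, 01, W$)
  read 0, top W: go to p, push ε → (p, 1, $)
  read 1, top $: go to q, push W$ → (q, ε, W$)
All input consumed; state q ∈ F.

Accept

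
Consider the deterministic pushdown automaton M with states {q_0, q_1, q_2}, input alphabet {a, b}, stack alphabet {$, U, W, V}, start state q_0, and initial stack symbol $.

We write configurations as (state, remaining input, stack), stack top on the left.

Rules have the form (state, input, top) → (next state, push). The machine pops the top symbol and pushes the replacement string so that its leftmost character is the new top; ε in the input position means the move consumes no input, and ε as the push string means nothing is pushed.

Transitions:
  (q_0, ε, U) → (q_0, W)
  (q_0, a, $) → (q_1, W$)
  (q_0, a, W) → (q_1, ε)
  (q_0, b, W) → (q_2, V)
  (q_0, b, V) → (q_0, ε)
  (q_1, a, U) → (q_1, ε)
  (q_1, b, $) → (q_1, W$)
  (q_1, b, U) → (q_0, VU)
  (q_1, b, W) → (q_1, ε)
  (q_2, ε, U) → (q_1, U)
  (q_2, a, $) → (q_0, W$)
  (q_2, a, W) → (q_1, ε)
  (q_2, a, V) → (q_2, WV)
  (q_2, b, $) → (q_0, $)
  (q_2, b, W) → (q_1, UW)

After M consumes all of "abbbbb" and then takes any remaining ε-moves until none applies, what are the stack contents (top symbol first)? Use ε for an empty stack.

$

(q_0, abbbbb, $) ⊢ (q_1, bbbbb, W$) ⊢ (q_1, bbbb, $) ⊢ (q_1, bbb, W$) ⊢ (q_1, bb, $) ⊢ (q_1, b, W$) ⊢ (q_1, ε, $)
All input consumed in state q_1 with stack $.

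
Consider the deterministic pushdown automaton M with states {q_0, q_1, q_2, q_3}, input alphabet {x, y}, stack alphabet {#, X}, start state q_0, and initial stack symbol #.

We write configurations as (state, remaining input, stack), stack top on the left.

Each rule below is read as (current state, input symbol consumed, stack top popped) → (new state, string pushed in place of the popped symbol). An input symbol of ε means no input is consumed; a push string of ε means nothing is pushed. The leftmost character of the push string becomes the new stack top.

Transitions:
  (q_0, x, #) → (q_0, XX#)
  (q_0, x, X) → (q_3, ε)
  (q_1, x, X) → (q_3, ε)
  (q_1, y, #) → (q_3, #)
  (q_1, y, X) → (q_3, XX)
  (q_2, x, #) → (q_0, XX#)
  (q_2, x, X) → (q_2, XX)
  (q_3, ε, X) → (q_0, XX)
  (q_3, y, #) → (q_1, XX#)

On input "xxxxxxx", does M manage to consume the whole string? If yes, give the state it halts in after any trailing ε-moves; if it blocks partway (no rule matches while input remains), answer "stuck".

q_0

(q_0, xxxxxxx, #)
  read x, top #: go to q_0, push XX# → (q_0, xxxxxx, XX#)
  read x, top X: go to q_3, push ε → (q_3, xxxxx, X#)
  ε-move, top X: go to q_0, push XX → (q_0, xxxxx, XX#)
  read x, top X: go to q_3, push ε → (q_3, xxxx, X#)
  ε-move, top X: go to q_0, push XX → (q_0, xxxx, XX#)
  read x, top X: go to q_3, push ε → (q_3, xxx, X#)
  ε-move, top X: go to q_0, push XX → (q_0, xxx, XX#)
  read x, top X: go to q_3, push ε → (q_3, xx, X#)
  ε-move, top X: go to q_0, push XX → (q_0, xx, XX#)
  read x, top X: go to q_3, push ε → (q_3, x, X#)
  ε-move, top X: go to q_0, push XX → (q_0, x, XX#)
  read x, top X: go to q_3, push ε → (q_3, ε, X#)
  ε-move, top X: go to q_0, push XX → (q_0, ε, XX#)
All input consumed; M is in state q_0.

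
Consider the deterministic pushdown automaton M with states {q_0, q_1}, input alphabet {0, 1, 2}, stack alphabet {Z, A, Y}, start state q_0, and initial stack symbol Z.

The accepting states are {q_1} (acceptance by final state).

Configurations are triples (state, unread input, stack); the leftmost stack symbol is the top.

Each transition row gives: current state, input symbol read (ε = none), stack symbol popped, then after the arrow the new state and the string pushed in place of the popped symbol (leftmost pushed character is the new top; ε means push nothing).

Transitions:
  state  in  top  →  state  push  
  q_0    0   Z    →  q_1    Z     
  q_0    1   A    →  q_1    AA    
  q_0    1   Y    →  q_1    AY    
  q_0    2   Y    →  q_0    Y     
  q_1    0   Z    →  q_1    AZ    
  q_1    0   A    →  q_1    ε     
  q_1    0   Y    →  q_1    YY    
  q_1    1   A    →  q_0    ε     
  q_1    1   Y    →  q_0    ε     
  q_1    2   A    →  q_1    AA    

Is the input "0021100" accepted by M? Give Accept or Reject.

(q_0, 0021100, Z)
  read 0, top Z: go to q_1, push Z → (q_1, 021100, Z)
  read 0, top Z: go to q_1, push AZ → (q_1, 21100, AZ)
  read 2, top A: go to q_1, push AA → (q_1, 1100, AAZ)
  read 1, top A: go to q_0, push ε → (q_0, 100, AZ)
  read 1, top A: go to q_1, push AA → (q_1, 00, AAZ)
  read 0, top A: go to q_1, push ε → (q_1, 0, AZ)
  read 0, top A: go to q_1, push ε → (q_1, ε, Z)
All input consumed; state q_1 ∈ F.

Accept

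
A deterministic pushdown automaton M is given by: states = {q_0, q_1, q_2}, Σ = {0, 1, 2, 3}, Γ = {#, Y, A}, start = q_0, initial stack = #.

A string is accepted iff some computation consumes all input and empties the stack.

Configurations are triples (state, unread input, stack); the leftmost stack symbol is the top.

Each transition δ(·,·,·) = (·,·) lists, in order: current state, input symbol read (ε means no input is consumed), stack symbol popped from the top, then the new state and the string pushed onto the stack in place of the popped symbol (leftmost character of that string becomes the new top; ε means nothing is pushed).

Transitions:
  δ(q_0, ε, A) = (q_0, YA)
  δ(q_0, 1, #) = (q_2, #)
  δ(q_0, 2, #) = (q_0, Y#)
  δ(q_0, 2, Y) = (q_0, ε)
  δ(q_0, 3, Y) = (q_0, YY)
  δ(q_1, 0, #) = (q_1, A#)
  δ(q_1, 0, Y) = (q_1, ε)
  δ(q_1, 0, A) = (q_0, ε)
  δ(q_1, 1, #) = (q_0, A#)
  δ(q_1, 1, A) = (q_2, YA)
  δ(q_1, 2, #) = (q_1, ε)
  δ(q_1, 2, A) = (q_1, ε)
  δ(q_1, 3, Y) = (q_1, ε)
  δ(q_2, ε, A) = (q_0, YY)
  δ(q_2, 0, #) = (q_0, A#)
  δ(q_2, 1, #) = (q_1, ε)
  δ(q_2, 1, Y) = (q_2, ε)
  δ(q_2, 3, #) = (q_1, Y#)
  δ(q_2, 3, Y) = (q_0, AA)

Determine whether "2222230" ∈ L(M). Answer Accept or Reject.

Reject

(q_0, 2222230, #)
  read 2, top #: go to q_0, push Y# → (q_0, 222230, Y#)
  read 2, top Y: go to q_0, push ε → (q_0, 22230, #)
  read 2, top #: go to q_0, push Y# → (q_0, 2230, Y#)
  read 2, top Y: go to q_0, push ε → (q_0, 230, #)
  read 2, top #: go to q_0, push Y# → (q_0, 30, Y#)
  read 3, top Y: go to q_0, push YY → (q_0, 0, YY#)
No transition applies at (q_0, 0, YY#); input not fully consumed.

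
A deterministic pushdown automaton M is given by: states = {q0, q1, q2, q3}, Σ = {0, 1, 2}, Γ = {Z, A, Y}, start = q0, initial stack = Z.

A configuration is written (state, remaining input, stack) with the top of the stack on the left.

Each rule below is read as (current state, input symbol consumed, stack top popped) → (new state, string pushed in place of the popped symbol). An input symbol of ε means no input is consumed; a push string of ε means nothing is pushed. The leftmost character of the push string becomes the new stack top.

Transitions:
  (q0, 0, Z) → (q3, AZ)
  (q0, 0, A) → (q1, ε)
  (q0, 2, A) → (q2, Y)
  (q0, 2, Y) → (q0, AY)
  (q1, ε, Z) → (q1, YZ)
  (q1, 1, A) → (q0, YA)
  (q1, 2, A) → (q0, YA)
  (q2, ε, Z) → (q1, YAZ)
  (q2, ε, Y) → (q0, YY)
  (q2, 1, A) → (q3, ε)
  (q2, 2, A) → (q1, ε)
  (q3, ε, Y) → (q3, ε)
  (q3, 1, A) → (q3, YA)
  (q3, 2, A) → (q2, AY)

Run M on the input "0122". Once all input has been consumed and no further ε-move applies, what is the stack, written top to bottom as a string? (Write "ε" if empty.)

(q0, 0122, Z)
  read 0, top Z: go to q3, push AZ → (q3, 122, AZ)
  read 1, top A: go to q3, push YA → (q3, 22, YAZ)
  ε-move, top Y: go to q3, push ε → (q3, 22, AZ)
  read 2, top A: go to q2, push AY → (q2, 2, AYZ)
  read 2, top A: go to q1, push ε → (q1, ε, YZ)
All input consumed in state q1 with stack YZ.

YZ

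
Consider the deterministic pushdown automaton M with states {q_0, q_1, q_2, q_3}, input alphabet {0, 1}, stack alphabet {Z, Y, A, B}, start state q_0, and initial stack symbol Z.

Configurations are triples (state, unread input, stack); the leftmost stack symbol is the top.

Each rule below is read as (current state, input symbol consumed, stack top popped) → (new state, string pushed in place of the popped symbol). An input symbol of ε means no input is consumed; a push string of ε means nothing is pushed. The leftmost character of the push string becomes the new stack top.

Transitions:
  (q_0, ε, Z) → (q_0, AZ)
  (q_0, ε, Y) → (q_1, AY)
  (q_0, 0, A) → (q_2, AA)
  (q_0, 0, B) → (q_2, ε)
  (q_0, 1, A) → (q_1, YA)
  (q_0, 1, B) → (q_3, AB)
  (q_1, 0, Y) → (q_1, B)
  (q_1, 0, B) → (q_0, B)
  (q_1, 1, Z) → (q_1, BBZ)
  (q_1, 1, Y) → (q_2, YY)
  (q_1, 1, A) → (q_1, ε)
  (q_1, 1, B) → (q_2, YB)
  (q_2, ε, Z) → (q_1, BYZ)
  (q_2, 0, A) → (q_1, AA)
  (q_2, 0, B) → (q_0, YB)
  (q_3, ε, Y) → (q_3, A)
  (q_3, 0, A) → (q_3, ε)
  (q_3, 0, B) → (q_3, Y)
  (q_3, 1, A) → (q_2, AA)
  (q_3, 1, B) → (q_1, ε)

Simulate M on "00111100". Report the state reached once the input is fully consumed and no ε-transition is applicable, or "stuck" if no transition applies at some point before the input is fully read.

(q_0, 00111100, Z)
  ε-move, top Z: go to q_0, push AZ → (q_0, 00111100, AZ)
  read 0, top A: go to q_2, push AA → (q_2, 0111100, AAZ)
  read 0, top A: go to q_1, push AA → (q_1, 111100, AAAZ)
  read 1, top A: go to q_1, push ε → (q_1, 11100, AAZ)
  read 1, top A: go to q_1, push ε → (q_1, 1100, AZ)
  read 1, top A: go to q_1, push ε → (q_1, 100, Z)
  read 1, top Z: go to q_1, push BBZ → (q_1, 00, BBZ)
  read 0, top B: go to q_0, push B → (q_0, 0, BBZ)
  read 0, top B: go to q_2, push ε → (q_2, ε, BZ)
All input consumed; M is in state q_2.

q_2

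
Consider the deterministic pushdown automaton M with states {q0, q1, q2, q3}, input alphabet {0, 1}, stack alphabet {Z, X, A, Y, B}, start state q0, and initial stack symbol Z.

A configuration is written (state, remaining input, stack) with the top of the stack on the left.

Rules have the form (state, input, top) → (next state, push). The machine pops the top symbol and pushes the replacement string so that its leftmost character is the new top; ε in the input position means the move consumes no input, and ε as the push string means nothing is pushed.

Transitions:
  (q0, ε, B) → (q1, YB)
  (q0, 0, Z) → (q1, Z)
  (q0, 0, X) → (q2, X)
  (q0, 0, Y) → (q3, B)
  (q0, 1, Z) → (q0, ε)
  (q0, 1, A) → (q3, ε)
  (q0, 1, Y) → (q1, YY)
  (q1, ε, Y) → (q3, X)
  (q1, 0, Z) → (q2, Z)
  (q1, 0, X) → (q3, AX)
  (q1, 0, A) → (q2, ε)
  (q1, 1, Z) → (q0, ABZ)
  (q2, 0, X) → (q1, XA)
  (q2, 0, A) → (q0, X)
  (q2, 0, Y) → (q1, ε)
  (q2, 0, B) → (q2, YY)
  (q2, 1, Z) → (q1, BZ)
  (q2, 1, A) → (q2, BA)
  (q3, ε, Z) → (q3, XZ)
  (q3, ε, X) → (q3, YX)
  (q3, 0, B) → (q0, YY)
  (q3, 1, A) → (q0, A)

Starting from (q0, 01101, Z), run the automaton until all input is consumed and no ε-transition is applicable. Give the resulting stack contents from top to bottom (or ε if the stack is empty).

YXYYZ

(q0, 01101, Z)
  read 0, top Z: go to q1, push Z → (q1, 1101, Z)
  read 1, top Z: go to q0, push ABZ → (q0, 101, ABZ)
  read 1, top A: go to q3, push ε → (q3, 01, BZ)
  read 0, top B: go to q0, push YY → (q0, 1, YYZ)
  read 1, top Y: go to q1, push YY → (q1, ε, YYYZ)
  ε-move, top Y: go to q3, push X → (q3, ε, XYYZ)
  ε-move, top X: go to q3, push YX → (q3, ε, YXYYZ)
All input consumed in state q3 with stack YXYYZ.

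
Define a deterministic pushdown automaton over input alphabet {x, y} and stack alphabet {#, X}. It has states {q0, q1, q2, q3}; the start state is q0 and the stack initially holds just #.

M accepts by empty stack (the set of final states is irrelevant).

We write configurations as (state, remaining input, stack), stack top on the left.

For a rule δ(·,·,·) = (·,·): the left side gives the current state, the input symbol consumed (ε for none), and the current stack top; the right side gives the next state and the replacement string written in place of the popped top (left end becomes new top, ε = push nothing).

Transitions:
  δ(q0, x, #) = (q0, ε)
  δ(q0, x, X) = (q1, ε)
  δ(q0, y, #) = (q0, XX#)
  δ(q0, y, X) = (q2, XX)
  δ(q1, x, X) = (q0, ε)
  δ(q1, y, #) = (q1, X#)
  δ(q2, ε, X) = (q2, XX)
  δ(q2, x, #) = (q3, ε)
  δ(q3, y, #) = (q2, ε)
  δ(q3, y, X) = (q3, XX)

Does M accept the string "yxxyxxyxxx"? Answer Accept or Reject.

(q0, yxxyxxyxxx, #)
  read y, top #: go to q0, push XX# → (q0, xxyxxyxxx, XX#)
  read x, top X: go to q1, push ε → (q1, xyxxyxxx, X#)
  read x, top X: go to q0, push ε → (q0, yxxyxxx, #)
  read y, top #: go to q0, push XX# → (q0, xxyxxx, XX#)
  read x, top X: go to q1, push ε → (q1, xyxxx, X#)
  read x, top X: go to q0, push ε → (q0, yxxx, #)
  read y, top #: go to q0, push XX# → (q0, xxx, XX#)
  read x, top X: go to q1, push ε → (q1, xx, X#)
  read x, top X: go to q0, push ε → (q0, x, #)
  read x, top #: go to q0, push ε → (q0, ε, ε)
All input consumed and the stack is empty.

Accept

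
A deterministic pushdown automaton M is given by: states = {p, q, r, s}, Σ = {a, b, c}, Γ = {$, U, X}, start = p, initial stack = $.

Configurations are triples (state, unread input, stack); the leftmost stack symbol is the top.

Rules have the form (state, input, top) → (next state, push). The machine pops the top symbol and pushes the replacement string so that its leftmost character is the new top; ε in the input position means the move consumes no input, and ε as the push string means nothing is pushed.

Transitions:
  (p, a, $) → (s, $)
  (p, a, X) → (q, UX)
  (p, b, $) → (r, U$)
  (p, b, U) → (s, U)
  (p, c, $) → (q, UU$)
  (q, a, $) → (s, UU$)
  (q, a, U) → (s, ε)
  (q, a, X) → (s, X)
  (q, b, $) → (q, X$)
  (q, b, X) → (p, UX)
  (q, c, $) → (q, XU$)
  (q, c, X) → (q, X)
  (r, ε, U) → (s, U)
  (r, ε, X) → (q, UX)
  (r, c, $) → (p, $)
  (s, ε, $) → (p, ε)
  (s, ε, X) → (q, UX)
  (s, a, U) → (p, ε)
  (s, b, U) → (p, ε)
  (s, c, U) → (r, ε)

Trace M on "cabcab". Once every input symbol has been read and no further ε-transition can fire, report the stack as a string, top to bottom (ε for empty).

(p, cabcab, $) ⊢ (q, abcab, UU$) ⊢ (s, bcab, U$) ⊢ (p, cab, $) ⊢ (q, ab, UU$) ⊢ (s, b, U$) ⊢ (p, ε, $)
All input consumed in state p with stack $.

$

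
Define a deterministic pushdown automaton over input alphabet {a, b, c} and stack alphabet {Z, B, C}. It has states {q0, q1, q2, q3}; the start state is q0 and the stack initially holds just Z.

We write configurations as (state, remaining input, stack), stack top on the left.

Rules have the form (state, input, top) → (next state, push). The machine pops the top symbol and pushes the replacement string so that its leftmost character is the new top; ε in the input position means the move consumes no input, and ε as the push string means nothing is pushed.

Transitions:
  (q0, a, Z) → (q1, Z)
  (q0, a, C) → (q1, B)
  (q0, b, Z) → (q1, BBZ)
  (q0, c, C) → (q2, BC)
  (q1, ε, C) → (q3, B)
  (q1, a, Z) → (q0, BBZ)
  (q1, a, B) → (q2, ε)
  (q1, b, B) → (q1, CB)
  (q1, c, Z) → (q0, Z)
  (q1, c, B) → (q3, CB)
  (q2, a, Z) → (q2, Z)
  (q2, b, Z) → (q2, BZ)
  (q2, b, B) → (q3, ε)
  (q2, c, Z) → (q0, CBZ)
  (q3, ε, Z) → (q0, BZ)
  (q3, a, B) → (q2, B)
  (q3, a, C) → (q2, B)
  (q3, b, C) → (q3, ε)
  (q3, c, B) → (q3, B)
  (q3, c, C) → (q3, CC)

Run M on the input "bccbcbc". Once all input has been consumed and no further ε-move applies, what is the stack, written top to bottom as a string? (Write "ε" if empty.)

(q0, bccbcbc, Z)
  read b, top Z: go to q1, push BBZ → (q1, ccbcbc, BBZ)
  read c, top B: go to q3, push CB → (q3, cbcbc, CBBZ)
  read c, top C: go to q3, push CC → (q3, bcbc, CCBBZ)
  read b, top C: go to q3, push ε → (q3, cbc, CBBZ)
  read c, top C: go to q3, push CC → (q3, bc, CCBBZ)
  read b, top C: go to q3, push ε → (q3, c, CBBZ)
  read c, top C: go to q3, push CC → (q3, ε, CCBBZ)
All input consumed in state q3 with stack CCBBZ.

CCBBZ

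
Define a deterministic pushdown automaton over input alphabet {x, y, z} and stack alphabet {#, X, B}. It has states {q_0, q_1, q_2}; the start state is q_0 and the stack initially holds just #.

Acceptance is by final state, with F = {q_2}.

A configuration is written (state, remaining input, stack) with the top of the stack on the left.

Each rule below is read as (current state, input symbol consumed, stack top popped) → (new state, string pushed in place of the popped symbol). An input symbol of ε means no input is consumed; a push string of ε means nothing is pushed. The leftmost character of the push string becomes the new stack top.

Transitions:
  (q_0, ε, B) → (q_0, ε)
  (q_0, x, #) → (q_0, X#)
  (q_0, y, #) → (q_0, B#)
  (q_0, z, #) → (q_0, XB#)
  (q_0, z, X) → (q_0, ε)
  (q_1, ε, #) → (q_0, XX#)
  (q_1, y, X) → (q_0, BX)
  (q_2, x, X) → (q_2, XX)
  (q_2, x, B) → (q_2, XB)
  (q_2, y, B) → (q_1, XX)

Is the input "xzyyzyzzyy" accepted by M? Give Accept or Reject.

(q_0, xzyyzyzzyy, #)
  read x, top #: go to q_0, push X# → (q_0, zyyzyzzyy, X#)
  read z, top X: go to q_0, push ε → (q_0, yyzyzzyy, #)
  read y, top #: go to q_0, push B# → (q_0, yzyzzyy, B#)
  ε-move, top B: go to q_0, push ε → (q_0, yzyzzyy, #)
  read y, top #: go to q_0, push B# → (q_0, zyzzyy, B#)
  ε-move, top B: go to q_0, push ε → (q_0, zyzzyy, #)
  read z, top #: go to q_0, push XB# → (q_0, yzzyy, XB#)
No transition applies at (q_0, yzzyy, XB#); input not fully consumed.

Reject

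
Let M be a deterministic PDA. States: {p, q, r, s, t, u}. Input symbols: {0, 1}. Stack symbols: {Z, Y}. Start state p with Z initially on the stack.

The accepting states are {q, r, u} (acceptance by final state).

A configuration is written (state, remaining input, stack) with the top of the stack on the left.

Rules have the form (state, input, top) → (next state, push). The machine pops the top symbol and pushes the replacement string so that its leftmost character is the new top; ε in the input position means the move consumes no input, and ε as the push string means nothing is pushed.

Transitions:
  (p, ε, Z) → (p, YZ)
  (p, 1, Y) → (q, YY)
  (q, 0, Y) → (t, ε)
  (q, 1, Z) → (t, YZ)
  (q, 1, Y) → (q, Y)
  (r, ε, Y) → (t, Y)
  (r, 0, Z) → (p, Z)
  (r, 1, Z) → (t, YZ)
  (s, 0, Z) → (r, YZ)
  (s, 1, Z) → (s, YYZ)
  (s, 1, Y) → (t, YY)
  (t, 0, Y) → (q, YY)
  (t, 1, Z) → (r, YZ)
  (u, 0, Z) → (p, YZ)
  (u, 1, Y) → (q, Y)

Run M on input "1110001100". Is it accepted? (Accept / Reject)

Reject

(p, 1110001100, Z)
  ε-move, top Z: go to p, push YZ → (p, 1110001100, YZ)
  read 1, top Y: go to q, push YY → (q, 110001100, YYZ)
  read 1, top Y: go to q, push Y → (q, 10001100, YYZ)
  read 1, top Y: go to q, push Y → (q, 0001100, YYZ)
  read 0, top Y: go to t, push ε → (t, 001100, YZ)
  read 0, top Y: go to q, push YY → (q, 01100, YYZ)
  read 0, top Y: go to t, push ε → (t, 1100, YZ)
No transition applies at (t, 1100, YZ); input not fully consumed.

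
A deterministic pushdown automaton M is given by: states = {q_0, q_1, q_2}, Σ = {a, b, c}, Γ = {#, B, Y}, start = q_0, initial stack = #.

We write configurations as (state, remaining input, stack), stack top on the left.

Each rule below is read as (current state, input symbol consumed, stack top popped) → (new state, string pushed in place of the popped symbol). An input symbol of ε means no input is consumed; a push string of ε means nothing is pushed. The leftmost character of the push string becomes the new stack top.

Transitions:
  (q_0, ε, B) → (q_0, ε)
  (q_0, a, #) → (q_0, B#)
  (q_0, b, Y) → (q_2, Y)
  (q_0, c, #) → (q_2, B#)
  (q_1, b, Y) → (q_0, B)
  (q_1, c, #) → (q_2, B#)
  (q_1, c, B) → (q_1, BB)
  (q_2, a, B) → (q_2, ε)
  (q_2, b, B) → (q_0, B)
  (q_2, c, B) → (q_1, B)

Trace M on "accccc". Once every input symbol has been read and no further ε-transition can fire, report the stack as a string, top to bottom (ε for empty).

(q_0, accccc, #)
  read a, top #: go to q_0, push B# → (q_0, ccccc, B#)
  ε-move, top B: go to q_0, push ε → (q_0, ccccc, #)
  read c, top #: go to q_2, push B# → (q_2, cccc, B#)
  read c, top B: go to q_1, push B → (q_1, ccc, B#)
  read c, top B: go to q_1, push BB → (q_1, cc, BB#)
  read c, top B: go to q_1, push BB → (q_1, c, BBB#)
  read c, top B: go to q_1, push BB → (q_1, ε, BBBB#)
All input consumed in state q_1 with stack BBBB#.

BBBB#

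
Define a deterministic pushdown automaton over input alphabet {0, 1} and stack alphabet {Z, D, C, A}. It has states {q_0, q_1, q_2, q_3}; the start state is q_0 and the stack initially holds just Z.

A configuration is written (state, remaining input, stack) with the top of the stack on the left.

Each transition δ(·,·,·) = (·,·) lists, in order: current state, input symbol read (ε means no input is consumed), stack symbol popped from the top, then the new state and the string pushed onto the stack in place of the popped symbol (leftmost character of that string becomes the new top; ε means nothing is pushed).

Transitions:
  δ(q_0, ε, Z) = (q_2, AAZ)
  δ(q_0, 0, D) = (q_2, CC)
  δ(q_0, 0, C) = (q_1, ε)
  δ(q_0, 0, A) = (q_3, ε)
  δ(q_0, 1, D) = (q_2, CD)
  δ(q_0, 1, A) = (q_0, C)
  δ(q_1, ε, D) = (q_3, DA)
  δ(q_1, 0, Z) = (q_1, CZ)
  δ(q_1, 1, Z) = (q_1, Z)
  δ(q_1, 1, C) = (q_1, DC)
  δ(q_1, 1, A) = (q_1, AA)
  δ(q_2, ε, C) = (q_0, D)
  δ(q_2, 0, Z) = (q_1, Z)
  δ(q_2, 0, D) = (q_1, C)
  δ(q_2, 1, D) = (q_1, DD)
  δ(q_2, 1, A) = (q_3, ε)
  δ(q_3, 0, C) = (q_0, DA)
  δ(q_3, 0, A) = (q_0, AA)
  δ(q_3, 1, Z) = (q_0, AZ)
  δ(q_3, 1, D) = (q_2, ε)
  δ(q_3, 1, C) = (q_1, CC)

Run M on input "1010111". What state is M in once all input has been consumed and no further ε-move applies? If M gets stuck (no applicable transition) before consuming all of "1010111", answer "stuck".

q_1

(q_0, 1010111, Z) ⊢ (q_2, 1010111, AAZ) ⊢ (q_3, 010111, AZ) ⊢ (q_0, 10111, AAZ) ⊢ (q_0, 0111, CAZ) ⊢ (q_1, 111, AZ) ⊢ (q_1, 11, AAZ) ⊢ (q_1, 1, AAAZ) ⊢ (q_1, ε, AAAAZ)
All input consumed; M is in state q_1.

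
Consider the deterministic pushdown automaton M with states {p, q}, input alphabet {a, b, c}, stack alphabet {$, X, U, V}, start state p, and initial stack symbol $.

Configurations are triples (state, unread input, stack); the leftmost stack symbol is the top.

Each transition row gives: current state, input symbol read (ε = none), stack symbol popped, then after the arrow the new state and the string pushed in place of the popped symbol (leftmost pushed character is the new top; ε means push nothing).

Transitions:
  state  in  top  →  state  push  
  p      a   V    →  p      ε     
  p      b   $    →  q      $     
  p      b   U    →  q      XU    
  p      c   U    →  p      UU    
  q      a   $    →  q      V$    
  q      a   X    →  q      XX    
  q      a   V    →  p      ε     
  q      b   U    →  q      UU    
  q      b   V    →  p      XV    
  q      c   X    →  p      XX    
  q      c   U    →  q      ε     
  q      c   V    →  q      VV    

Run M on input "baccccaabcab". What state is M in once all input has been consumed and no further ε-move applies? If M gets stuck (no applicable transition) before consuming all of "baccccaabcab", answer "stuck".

(p, baccccaabcab, $)
  read b, top $: go to q, push $ → (q, accccaabcab, $)
  read a, top $: go to q, push V$ → (q, ccccaabcab, V$)
  read c, top V: go to q, push VV → (q, cccaabcab, VV$)
  read c, top V: go to q, push VV → (q, ccaabcab, VVV$)
  read c, top V: go to q, push VV → (q, caabcab, VVVV$)
  read c, top V: go to q, push VV → (q, aabcab, VVVVV$)
  read a, top V: go to p, push ε → (p, abcab, VVVV$)
  read a, top V: go to p, push ε → (p, bcab, VVV$)
No transition for (p, b, top V); M blocks with input bcab remaining.

stuck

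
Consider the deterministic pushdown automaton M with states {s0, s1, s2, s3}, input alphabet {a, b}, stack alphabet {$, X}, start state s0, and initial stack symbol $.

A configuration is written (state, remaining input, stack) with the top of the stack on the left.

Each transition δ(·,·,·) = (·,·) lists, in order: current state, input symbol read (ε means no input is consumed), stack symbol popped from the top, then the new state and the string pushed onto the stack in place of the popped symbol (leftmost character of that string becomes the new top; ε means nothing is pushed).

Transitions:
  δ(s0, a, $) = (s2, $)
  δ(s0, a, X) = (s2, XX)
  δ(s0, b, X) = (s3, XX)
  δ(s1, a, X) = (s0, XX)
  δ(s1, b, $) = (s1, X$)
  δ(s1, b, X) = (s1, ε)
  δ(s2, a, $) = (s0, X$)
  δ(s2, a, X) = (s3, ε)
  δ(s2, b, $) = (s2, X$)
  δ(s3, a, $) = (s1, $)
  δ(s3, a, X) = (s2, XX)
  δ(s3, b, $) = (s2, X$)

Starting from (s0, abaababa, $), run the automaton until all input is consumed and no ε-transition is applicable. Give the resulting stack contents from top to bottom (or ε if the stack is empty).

XXXX$

(s0, abaababa, $)
  read a, top $: go to s2, push $ → (s2, baababa, $)
  read b, top $: go to s2, push X$ → (s2, aababa, X$)
  read a, top X: go to s3, push ε → (s3, ababa, $)
  read a, top $: go to s1, push $ → (s1, baba, $)
  read b, top $: go to s1, push X$ → (s1, aba, X$)
  read a, top X: go to s0, push XX → (s0, ba, XX$)
  read b, top X: go to s3, push XX → (s3, a, XXX$)
  read a, top X: go to s2, push XX → (s2, ε, XXXX$)
All input consumed in state s2 with stack XXXX$.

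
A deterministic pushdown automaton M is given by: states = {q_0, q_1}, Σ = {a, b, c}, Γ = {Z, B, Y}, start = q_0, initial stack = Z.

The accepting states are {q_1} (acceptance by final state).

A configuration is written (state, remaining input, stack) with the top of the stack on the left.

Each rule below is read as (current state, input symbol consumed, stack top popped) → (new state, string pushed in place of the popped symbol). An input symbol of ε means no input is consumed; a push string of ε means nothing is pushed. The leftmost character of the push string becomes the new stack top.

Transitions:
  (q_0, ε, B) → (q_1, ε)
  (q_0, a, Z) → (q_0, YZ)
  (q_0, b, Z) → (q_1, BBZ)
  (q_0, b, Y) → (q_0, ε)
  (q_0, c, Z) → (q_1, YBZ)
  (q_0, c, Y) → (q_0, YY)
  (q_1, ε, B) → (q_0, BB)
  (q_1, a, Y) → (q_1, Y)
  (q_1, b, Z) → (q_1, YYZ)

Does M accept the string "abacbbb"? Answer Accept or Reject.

Accept

(q_0, abacbbb, Z)
  read a, top Z: go to q_0, push YZ → (q_0, bacbbb, YZ)
  read b, top Y: go to q_0, push ε → (q_0, acbbb, Z)
  read a, top Z: go to q_0, push YZ → (q_0, cbbb, YZ)
  read c, top Y: go to q_0, push YY → (q_0, bbb, YYZ)
  read b, top Y: go to q_0, push ε → (q_0, bb, YZ)
  read b, top Y: go to q_0, push ε → (q_0, b, Z)
  read b, top Z: go to q_1, push BBZ → (q_1, ε, BBZ)
All input consumed; state q_1 ∈ F.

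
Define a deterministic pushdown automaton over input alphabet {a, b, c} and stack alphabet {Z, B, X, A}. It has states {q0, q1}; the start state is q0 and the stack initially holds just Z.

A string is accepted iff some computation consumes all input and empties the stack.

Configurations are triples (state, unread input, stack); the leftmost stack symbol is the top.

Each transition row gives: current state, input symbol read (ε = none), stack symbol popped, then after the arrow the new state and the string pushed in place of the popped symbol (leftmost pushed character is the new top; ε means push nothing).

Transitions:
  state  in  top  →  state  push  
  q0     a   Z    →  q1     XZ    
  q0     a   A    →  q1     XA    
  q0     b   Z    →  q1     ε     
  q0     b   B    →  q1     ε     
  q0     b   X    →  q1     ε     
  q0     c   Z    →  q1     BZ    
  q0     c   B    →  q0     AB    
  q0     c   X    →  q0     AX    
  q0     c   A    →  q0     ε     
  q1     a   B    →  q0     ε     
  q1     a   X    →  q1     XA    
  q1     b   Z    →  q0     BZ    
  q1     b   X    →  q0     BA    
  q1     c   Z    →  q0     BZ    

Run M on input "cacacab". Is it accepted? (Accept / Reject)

(q0, cacacab, Z)
  read c, top Z: go to q1, push BZ → (q1, acacab, BZ)
  read a, top B: go to q0, push ε → (q0, cacab, Z)
  read c, top Z: go to q1, push BZ → (q1, acab, BZ)
  read a, top B: go to q0, push ε → (q0, cab, Z)
  read c, top Z: go to q1, push BZ → (q1, ab, BZ)
  read a, top B: go to q0, push ε → (q0, b, Z)
  read b, top Z: go to q1, push ε → (q1, ε, ε)
All input consumed and the stack is empty.

Accept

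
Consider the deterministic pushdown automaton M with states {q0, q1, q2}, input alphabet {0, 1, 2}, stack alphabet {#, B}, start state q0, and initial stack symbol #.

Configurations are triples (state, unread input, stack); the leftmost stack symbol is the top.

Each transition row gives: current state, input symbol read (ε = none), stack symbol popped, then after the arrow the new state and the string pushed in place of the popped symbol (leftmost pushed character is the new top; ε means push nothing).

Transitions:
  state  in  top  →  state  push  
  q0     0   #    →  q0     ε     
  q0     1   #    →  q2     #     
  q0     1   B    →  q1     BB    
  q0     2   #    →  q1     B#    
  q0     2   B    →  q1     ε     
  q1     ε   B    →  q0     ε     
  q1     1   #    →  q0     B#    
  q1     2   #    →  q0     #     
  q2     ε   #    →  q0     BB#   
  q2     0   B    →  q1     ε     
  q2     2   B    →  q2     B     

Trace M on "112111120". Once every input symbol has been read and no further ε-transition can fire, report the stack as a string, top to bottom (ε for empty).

(q0, 112111120, #)
  read 1, top #: go to q2, push # → (q2, 12111120, #)
  ε-move, top #: go to q0, push BB# → (q0, 12111120, BB#)
  read 1, top B: go to q1, push BB → (q1, 2111120, BBB#)
  ε-move, top B: go to q0, push ε → (q0, 2111120, BB#)
  read 2, top B: go to q1, push ε → (q1, 111120, B#)
  ε-move, top B: go to q0, push ε → (q0, 111120, #)
  read 1, top #: go to q2, push # → (q2, 11120, #)
  ε-move, top #: go to q0, push BB# → (q0, 11120, BB#)
  read 1, top B: go to q1, push BB → (q1, 1120, BBB#)
  ε-move, top B: go to q0, push ε → (q0, 1120, BB#)
  read 1, top B: go to q1, push BB → (q1, 120, BBB#)
  ε-move, top B: go to q0, push ε → (q0, 120, BB#)
  read 1, top B: go to q1, push BB → (q1, 20, BBB#)
  ε-move, top B: go to q0, push ε → (q0, 20, BB#)
  read 2, top B: go to q1, push ε → (q1, 0, B#)
  ε-move, top B: go to q0, push ε → (q0, 0, #)
  read 0, top #: go to q0, push ε → (q0, ε, ε)
All input consumed in state q0 with stack ε.

ε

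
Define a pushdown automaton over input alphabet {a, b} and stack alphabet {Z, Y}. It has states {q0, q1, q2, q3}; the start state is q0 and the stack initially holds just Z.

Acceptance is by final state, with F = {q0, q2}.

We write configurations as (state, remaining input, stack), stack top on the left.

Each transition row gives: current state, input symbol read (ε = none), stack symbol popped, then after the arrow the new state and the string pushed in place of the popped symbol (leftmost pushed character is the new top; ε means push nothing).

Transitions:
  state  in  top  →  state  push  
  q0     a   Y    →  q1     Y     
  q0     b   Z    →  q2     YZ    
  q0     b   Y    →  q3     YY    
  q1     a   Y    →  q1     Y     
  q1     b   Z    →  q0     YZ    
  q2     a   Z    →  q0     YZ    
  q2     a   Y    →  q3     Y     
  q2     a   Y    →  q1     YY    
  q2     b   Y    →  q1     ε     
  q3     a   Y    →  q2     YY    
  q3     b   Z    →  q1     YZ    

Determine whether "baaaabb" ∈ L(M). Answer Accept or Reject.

No computation consumes all input and reaches a final state.

Reject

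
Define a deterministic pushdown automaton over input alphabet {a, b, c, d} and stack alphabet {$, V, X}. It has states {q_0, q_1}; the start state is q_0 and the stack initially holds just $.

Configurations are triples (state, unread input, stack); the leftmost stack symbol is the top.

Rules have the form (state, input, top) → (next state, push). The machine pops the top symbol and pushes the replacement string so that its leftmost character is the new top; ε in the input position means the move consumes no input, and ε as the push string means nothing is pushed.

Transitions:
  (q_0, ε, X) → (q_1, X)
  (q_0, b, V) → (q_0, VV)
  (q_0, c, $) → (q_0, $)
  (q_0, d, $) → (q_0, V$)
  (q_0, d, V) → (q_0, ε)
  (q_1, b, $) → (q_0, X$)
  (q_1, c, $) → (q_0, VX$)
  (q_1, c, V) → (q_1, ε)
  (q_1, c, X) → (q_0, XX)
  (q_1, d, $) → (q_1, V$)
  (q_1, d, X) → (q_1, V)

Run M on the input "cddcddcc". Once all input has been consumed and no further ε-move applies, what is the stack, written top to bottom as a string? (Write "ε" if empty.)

(q_0, cddcddcc, $)
  read c, top $: go to q_0, push $ → (q_0, ddcddcc, $)
  read d, top $: go to q_0, push V$ → (q_0, dcddcc, V$)
  read d, top V: go to q_0, push ε → (q_0, cddcc, $)
  read c, top $: go to q_0, push $ → (q_0, ddcc, $)
  read d, top $: go to q_0, push V$ → (q_0, dcc, V$)
  read d, top V: go to q_0, push ε → (q_0, cc, $)
  read c, top $: go to q_0, push $ → (q_0, c, $)
  read c, top $: go to q_0, push $ → (q_0, ε, $)
All input consumed in state q_0 with stack $.

$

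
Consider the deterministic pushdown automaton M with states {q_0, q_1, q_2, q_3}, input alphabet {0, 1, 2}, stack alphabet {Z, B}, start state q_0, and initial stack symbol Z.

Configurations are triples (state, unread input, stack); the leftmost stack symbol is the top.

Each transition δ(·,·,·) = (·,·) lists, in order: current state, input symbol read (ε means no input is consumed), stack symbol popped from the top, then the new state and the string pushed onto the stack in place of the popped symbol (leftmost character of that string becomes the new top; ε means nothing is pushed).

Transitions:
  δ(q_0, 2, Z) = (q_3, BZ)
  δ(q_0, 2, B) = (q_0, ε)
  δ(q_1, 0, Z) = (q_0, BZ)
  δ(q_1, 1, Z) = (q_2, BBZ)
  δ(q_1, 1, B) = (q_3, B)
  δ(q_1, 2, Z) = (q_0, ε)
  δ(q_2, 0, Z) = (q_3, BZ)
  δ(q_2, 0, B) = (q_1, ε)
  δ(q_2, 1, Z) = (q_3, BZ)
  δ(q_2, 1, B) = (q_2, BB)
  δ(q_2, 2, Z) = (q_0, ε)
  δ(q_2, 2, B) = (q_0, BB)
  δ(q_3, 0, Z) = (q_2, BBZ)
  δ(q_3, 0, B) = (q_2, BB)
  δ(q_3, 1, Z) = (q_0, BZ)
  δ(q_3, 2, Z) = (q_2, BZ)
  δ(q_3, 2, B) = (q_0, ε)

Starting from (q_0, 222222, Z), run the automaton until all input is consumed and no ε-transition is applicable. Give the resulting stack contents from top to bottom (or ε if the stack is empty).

Z

(q_0, 222222, Z)
  read 2, top Z: go to q_3, push BZ → (q_3, 22222, BZ)
  read 2, top B: go to q_0, push ε → (q_0, 2222, Z)
  read 2, top Z: go to q_3, push BZ → (q_3, 222, BZ)
  read 2, top B: go to q_0, push ε → (q_0, 22, Z)
  read 2, top Z: go to q_3, push BZ → (q_3, 2, BZ)
  read 2, top B: go to q_0, push ε → (q_0, ε, Z)
All input consumed in state q_0 with stack Z.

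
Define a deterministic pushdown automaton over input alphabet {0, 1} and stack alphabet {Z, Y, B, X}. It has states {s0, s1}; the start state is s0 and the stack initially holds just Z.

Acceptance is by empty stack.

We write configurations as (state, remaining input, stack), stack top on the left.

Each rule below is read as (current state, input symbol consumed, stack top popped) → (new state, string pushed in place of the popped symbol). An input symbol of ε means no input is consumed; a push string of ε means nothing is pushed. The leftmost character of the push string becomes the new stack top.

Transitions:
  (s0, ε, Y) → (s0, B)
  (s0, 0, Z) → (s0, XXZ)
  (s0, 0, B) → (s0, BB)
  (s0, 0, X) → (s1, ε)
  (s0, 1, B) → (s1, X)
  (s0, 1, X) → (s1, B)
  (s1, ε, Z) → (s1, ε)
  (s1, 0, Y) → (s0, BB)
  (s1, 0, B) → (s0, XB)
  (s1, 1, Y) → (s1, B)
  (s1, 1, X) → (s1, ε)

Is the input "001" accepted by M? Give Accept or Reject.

Accept

(s0, 001, Z) ⊢ (s0, 01, XXZ) ⊢ (s1, 1, XZ) ⊢ (s1, ε, Z) ⊢ (s1, ε, ε)
All input consumed and the stack is empty.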